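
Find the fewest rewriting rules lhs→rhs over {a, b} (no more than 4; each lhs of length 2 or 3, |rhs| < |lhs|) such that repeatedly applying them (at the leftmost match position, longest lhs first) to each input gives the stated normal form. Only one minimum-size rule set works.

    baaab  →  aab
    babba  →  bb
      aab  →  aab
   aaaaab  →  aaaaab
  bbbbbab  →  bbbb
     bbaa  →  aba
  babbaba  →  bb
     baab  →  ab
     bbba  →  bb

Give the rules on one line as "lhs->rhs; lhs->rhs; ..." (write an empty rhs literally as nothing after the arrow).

  | baaab => aab
  | babba => bbba => bab => bb
  | aab
  | aaaaab

baa->a; bab->bb; bba->ab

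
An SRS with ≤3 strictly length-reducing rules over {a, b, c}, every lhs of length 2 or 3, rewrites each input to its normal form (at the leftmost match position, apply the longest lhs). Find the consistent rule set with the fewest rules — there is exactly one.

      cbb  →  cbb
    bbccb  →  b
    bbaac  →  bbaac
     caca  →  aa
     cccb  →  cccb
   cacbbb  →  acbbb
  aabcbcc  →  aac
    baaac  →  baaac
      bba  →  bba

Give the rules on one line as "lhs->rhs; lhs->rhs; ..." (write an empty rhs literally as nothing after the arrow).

bc->; ca->a

  | cbb
  | bbccb => bcb => b
  | bbaac
  | caca => aca => aa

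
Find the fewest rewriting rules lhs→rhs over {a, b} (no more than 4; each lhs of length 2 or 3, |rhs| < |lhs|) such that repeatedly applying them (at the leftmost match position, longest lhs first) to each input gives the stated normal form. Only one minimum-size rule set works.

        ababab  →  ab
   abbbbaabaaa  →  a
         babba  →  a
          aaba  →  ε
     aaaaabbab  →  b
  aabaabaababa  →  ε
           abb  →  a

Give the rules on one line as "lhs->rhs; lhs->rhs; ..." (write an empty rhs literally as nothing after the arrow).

  | ababab => abab => ab
  | abbbbaabaaa => abbaabaaa => aaabaaa => abaaa => aaa => a
  | babba => bba => a
  | aaba => ba => ε

aa->; ba->; bb->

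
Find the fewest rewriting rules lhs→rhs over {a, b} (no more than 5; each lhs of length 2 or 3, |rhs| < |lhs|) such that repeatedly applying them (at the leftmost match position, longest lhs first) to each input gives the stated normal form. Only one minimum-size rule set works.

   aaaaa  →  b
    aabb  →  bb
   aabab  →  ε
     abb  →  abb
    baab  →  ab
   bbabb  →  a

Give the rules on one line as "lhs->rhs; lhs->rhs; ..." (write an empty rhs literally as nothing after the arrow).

aa->b; ba->; bab->a; bbb->bb

  | aaaaa => baaa => aa => b
  | aabb => bbb => bb
  | aabab => bbab => ba => ε
  | abb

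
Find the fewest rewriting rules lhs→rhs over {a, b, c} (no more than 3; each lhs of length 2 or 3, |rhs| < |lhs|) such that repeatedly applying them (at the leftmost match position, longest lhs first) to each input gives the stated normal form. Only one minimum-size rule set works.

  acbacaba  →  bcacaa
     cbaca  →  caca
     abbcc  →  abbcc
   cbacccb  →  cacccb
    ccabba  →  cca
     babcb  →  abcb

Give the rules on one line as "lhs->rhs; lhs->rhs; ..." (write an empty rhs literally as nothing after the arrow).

acb->bc; ba->a; bba->

  | acbacaba => bcacaba => bcacaa
  | cbaca => caca
  | abbcc
  | cbacccb => cacccb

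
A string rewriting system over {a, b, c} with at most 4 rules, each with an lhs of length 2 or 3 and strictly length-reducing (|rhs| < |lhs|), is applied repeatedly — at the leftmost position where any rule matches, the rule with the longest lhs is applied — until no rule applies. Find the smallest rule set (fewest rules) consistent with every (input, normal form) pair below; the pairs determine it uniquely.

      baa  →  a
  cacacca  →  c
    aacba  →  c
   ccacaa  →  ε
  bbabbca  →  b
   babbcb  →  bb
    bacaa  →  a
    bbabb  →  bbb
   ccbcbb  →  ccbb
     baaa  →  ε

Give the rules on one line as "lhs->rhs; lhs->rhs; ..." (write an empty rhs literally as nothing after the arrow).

aa->; ba->; bc->; ca->

  | baa => a
  | cacacca => cacca => cca => c
  | aacba => cba => c
  | ccacaa => ccaa => ca => ε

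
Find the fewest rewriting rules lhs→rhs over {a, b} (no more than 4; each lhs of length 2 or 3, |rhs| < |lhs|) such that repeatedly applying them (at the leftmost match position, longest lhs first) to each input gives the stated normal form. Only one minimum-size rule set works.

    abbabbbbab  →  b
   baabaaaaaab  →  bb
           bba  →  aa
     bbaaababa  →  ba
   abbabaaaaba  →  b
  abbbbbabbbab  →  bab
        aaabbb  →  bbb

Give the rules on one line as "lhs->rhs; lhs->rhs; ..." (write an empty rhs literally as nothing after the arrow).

  | abbabbbbab => aaabbbbab => bbbbab => bbaab => aaab => b
  | baabaaaaaab => baaaaaab => baaab => bb
  | bba => aa
  | bbaaababa => aaaababa => ababa => ba

aaa->; aba->; abb->aa; bba->aa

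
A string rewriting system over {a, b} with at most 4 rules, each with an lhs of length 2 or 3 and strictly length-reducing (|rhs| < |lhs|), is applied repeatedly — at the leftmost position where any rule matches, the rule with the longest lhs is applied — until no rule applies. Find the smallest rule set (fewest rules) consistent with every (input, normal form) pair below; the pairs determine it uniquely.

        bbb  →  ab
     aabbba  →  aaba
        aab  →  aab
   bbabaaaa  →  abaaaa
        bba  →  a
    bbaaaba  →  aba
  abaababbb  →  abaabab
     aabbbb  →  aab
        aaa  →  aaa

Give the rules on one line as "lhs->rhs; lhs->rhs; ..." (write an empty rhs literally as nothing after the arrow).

  | bbb => ab
  | aabbba => aabba => aaba
  | aab
  | bbabaaaa => bbbaaaa => abaaaa

abb->ab; bb->a; bba->bb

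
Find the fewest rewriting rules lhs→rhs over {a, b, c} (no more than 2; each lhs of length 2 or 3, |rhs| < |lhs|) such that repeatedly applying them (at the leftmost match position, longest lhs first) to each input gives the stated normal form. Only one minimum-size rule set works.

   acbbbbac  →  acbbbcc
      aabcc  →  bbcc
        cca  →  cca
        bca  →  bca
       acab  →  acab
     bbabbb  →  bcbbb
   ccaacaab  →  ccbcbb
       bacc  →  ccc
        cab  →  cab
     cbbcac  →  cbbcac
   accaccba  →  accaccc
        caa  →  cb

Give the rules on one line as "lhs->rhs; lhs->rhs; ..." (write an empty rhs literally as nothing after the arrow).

aa->b; ba->c

  | acbbbbac => acbbbcc
  | aabcc => bbcc
  | cca
  | bca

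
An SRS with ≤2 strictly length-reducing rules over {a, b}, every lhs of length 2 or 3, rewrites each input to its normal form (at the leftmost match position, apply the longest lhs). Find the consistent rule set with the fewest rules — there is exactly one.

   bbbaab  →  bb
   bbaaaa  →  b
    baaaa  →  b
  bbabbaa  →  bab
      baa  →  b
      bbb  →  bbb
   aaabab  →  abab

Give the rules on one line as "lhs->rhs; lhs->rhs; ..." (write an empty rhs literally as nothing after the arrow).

  | bbbaab => bbaab => baab => bb
  | bbaaaa => baaaa => baa => b
  | baaaa => baa => b
  | bbabbaa => babbaa => babaa => bab

aa->; bba->ba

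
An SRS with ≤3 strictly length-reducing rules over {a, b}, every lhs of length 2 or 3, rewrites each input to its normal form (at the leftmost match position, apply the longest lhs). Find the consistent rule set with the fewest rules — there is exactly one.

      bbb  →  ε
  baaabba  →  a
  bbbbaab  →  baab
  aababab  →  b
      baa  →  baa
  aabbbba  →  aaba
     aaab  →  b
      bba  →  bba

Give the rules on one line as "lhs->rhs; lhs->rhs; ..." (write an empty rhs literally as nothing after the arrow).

aaa->; bab->; bbb->

  | bbb => ε
  | baaabba => bbba => a
  | bbbbaab => baab
  | aababab => aaab => b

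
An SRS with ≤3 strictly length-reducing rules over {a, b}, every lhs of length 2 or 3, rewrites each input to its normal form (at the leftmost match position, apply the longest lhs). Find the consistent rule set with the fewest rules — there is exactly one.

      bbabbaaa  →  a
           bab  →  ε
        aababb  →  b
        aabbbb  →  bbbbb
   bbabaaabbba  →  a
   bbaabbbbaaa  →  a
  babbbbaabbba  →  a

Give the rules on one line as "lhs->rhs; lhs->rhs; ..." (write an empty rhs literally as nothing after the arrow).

aa->b; ab->; ba->a

  | bbabbaaa => babbaaa => abbaaa => baaa => aaa => ba => a
  | bab => ab => ε
  | aababb => bbabb => babb => abb => b
  | aabbbb => bbbbb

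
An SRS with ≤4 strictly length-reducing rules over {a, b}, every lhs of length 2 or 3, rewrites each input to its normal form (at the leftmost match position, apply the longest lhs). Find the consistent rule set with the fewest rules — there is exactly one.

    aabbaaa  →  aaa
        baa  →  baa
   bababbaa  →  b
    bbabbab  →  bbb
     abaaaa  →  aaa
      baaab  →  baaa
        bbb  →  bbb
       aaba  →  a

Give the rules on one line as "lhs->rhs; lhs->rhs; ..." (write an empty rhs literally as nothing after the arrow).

ab->a; aba->; bba->b

  | aabbaaa => aabaaa => aaa
  | baa
  | bababbaa => bbbaa => bba => b
  | bbabbab => bbbab => bbb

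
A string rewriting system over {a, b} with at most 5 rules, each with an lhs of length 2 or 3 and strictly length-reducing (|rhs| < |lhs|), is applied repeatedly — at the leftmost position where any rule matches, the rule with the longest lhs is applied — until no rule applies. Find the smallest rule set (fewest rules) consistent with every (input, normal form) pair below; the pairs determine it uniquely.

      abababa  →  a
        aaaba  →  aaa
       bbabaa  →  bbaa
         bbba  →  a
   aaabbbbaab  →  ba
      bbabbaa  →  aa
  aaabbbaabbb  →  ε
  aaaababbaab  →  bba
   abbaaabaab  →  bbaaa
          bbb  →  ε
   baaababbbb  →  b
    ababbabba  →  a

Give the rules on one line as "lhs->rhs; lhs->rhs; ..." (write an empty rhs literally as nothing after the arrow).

  | abababa => ababa => aba => a
  | aaaba => aaa
  | bbabaa => bbaa
  | bbba => a

ab->; abb->bb; bab->b; bbb->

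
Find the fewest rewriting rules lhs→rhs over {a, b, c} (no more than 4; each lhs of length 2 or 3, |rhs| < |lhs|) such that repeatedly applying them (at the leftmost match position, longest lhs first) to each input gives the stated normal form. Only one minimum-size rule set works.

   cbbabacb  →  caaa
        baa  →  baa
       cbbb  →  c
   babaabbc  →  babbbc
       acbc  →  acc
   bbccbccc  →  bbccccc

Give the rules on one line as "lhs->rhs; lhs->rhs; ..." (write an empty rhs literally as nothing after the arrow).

aba->ab; bcb->aa; cb->c

  | cbbabacb => cbabacb => cabacb => cabcb => caaa
  | baa
  | cbbb => cbb => cb => c
  | babaabbc => bababbc => babbbc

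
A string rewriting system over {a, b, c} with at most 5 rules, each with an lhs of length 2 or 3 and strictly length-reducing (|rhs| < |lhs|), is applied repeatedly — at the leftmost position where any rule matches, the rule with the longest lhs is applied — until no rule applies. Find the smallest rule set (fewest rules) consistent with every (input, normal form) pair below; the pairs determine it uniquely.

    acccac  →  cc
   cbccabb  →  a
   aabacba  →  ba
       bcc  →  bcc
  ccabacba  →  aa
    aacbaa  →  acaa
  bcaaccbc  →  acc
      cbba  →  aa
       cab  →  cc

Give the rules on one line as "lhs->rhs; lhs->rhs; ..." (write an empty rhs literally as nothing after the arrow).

  | acccac => accbc => acbc => abc => cc
  | cbccabb => bccabb => bcccb => bccb => bcb => bb => a
  | aabacba => acacba => abcba => ccba => cba => ba
  | bcc

ab->c; bb->a; cac->bc; cb->b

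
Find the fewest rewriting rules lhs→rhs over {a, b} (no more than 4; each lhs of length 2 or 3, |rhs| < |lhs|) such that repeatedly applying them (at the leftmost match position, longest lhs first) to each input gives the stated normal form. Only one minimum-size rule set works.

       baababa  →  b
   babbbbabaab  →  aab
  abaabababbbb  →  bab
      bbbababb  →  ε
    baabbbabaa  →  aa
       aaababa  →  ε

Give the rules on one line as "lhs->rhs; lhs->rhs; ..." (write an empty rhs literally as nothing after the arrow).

aaa->b; aba->; bb->; bbb->

  | baababa => baba => b
  | babbbbabaab => bababaab => bbaab => aab
  | abaabababbbb => abababbbb => babbbb => bab
  | bbbababb => ababb => bb => ε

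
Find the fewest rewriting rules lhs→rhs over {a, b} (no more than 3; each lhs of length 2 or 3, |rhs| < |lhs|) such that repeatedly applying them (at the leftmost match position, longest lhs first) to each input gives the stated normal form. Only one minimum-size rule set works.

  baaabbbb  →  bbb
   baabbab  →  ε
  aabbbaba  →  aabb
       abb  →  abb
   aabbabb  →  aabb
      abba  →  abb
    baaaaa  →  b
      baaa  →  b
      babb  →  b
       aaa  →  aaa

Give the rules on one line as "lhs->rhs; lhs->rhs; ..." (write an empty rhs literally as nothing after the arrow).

  | baaabbbb => baabbbb => babbbb => bbb
  | baabbab => babbab => bab => ε
  | aabbbaba => aabba => aabb
  | abb

ba->b; bab->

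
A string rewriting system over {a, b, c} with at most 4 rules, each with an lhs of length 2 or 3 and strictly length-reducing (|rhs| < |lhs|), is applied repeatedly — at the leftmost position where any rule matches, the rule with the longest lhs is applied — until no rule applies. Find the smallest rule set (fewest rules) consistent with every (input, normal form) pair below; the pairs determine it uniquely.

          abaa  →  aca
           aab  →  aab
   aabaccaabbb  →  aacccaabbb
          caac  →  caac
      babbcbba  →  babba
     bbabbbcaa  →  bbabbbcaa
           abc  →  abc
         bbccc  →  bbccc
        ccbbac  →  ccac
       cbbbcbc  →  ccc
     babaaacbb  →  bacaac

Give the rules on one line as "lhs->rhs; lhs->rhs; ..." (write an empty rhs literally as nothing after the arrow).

aba->ac; bcb->; cb->c

  | abaa => aca
  | aab
  | aabaccaabbb => aacccaabbb
  | caac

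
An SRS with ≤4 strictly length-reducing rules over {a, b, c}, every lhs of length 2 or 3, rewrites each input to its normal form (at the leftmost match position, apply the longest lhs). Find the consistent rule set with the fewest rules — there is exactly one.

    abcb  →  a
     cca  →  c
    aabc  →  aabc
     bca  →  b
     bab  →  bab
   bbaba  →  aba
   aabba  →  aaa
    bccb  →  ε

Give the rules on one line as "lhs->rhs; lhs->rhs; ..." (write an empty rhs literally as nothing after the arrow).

bb->; ca->; cb->b

  | abcb => abb => a
  | cca => c
  | aabc
  | bca => b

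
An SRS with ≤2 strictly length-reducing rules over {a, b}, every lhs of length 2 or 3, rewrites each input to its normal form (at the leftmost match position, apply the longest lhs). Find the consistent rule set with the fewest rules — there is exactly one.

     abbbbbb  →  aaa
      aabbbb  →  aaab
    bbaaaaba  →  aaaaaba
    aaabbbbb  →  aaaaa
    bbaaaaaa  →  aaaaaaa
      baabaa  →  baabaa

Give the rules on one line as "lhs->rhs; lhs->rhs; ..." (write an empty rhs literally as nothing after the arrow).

  | abbbbbb => aabbb => aaa
  | aabbbb => aaab
  | bbaaaaba => aaaaaba
  | aaabbbbb => aaaabb => aaaaa

bb->a; bbb->a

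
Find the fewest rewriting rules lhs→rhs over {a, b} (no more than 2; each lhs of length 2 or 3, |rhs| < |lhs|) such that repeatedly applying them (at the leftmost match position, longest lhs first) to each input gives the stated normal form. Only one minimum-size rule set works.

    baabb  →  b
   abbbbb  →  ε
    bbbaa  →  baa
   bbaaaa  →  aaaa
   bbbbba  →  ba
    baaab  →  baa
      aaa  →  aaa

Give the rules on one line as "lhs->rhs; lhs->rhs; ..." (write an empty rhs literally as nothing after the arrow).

ab->; bb->

  | baabb => bab => b
  | abbbbb => bbbb => bb => ε
  | bbbaa => baa
  | bbaaaa => aaaa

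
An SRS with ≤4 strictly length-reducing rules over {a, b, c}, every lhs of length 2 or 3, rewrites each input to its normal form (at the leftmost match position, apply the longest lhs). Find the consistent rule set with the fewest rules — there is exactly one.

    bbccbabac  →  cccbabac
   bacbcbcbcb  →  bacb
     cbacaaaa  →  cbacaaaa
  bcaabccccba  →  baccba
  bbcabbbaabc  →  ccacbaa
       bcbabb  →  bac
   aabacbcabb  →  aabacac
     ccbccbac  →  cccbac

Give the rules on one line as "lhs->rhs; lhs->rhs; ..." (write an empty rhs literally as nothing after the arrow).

aac->ba; bb->c; bc->

  | bbccbabac => cccbabac
  | bacbcbcbcb => bacbcbcb => bacbcb => bacb
  | cbacaaaa
  | bcaabccccba => aabccccba => aacccba => baccba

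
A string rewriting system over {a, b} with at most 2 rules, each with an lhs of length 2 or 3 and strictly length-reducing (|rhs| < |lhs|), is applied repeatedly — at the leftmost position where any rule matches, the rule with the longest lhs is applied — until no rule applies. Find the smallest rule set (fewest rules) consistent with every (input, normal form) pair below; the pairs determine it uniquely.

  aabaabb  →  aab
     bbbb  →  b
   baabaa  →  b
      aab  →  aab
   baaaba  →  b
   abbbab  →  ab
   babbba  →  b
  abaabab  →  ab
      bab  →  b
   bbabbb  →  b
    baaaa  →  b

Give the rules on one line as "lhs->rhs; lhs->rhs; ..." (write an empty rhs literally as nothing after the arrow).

  | aabaabb => aababb => aabbb => aabb => aab
  | bbbb => bbb => bb => b
  | baabaa => babaa => bbaa => baa => ba => b
  | aab

ba->b; bb->b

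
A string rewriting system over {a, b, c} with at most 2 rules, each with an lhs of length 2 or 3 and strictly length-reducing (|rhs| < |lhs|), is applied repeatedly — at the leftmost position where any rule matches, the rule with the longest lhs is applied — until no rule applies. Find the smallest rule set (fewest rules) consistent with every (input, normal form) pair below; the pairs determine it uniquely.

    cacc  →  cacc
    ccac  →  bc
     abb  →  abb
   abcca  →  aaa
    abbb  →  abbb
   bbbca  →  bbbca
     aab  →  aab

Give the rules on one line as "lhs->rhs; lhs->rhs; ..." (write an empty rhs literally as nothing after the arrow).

bcc->a; cca->b

  | cacc
  | ccac => bc
  | abb
  | abcca => aaa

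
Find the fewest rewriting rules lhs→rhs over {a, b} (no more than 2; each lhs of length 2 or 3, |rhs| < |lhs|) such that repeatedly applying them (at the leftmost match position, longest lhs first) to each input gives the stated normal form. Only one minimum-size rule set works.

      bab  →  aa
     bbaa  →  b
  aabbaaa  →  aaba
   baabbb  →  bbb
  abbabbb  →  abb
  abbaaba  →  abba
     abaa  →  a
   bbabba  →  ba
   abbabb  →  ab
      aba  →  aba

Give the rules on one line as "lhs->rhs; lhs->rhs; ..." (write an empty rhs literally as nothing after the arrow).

baa->; bab->aa

  | bab => aa
  | bbaa => b
  | aabbaaa => aaba
  | baabbb => bbb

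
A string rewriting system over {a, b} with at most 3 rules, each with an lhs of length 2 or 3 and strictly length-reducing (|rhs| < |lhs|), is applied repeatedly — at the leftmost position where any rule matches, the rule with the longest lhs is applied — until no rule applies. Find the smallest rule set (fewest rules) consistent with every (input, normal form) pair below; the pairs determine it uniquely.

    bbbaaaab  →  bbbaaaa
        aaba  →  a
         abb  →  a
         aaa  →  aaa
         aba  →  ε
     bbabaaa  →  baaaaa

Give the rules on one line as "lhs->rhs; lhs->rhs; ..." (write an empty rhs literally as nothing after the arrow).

  | bbbaaaab => bbbaaaa
  | aaba => a
  | abb => ab => a
  | aaa

ab->a; aba->; bab->aa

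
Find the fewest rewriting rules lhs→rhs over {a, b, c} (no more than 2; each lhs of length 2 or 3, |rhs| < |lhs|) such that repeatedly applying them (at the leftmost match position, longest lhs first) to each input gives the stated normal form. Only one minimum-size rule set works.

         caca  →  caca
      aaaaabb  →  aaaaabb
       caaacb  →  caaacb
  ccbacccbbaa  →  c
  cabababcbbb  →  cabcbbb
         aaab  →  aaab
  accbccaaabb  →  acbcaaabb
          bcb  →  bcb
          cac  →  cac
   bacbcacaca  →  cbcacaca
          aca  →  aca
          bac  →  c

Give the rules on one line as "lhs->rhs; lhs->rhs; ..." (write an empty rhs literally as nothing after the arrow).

ba->; cc->c

  | caca
  | aaaaabb
  | caaacb
  | ccbacccbbaa => cbacccbbaa => ccccbbaa => cccbbaa => ccbbaa => cbbaa => cba => c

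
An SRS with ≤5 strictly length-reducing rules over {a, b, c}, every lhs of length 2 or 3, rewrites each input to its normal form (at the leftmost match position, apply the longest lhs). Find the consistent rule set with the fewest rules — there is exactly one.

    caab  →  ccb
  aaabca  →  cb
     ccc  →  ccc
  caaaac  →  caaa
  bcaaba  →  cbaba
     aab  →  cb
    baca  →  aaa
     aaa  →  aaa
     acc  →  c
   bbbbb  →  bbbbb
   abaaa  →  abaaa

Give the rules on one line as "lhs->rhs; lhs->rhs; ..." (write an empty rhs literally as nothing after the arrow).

  | caab => ccb
  | aaabca => acbca => bca => cb
  | ccc
  | caaaac => caaa

aab->cb; ac->; bac->aa; bca->cb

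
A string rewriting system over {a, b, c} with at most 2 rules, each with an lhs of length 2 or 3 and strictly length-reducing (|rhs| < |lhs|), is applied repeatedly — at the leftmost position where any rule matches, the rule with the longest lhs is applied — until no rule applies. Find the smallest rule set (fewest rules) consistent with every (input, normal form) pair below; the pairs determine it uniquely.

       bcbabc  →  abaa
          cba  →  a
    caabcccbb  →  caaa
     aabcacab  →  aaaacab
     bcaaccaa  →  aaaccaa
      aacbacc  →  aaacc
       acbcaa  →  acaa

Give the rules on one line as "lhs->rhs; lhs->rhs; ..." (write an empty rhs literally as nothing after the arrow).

bc->a; cb->

  | bcbabc => ababc => abaa
  | cba => a
  | caabcccbb => caaaccbb => caaacb => caaa
  | aabcacab => aaaacab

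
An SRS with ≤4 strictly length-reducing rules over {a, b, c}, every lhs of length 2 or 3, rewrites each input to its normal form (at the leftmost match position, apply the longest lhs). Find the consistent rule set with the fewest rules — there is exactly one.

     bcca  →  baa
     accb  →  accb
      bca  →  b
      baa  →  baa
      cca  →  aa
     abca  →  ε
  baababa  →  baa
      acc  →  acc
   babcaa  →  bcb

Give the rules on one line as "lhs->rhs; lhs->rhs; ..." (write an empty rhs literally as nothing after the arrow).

  | bcca => baa
  | accb
  | bca => b
  | baa

ab->; ca->; caa->cb; cca->aa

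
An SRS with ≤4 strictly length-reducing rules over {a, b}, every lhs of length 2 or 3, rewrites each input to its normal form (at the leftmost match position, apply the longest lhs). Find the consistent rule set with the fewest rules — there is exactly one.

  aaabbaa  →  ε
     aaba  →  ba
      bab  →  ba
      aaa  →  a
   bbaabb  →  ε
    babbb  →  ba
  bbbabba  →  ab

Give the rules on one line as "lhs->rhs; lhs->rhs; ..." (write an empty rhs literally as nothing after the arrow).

aa->; bab->ba; bb->a

  | aaabbaa => abbaa => aaaa => aa => ε
  | aaba => ba
  | bab => ba
  | aaa => a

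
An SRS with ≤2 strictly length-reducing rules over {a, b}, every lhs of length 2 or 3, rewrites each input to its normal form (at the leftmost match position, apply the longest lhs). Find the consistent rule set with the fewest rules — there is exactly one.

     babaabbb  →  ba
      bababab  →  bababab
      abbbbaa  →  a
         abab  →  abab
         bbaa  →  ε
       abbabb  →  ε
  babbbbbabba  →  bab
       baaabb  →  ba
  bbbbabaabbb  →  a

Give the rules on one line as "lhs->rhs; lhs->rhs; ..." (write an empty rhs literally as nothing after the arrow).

  | babaabbb => babbbb => babb => ba
  | bababab
  | abbbbaa => abbaa => aaa => a
  | abab

aa->; bb->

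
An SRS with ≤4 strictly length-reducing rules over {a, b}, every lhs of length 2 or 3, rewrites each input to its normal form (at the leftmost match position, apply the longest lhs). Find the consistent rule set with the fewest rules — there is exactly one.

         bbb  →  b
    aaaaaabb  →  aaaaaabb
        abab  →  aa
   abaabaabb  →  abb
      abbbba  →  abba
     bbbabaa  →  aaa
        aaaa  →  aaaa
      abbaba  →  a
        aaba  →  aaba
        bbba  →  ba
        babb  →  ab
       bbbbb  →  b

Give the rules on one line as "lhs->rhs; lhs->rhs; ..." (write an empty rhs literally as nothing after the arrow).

baa->; bab->a; bbb->b

  | bbb => b
  | aaaaaabb
  | abab => aa
  | abaabaabb => abaabb => abb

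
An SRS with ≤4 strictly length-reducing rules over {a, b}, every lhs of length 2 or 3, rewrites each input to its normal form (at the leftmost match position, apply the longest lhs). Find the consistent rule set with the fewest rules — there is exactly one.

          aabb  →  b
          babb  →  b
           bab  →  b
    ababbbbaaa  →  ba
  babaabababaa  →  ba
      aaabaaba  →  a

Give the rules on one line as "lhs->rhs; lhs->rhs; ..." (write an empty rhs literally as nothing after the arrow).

  | aabb => abb => b
  | babb => bb => b
  | bab => b
  | ababbbbaaa => abbbbaaa => bbbaaa => bbaaa => baaa => baa => ba

aa->a; ab->; bb->b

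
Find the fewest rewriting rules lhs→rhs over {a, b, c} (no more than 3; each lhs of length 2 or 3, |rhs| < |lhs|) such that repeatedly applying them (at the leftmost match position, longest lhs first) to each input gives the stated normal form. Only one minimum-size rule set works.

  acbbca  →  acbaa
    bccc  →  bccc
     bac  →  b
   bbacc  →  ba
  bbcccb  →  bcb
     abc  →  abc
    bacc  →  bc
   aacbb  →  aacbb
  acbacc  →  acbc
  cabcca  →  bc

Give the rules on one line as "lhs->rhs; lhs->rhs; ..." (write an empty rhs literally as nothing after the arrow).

bac->b; bbc->ba; ca->

  | acbbca => acbaa
  | bccc
  | bac => b
  | bbacc => bbc => ba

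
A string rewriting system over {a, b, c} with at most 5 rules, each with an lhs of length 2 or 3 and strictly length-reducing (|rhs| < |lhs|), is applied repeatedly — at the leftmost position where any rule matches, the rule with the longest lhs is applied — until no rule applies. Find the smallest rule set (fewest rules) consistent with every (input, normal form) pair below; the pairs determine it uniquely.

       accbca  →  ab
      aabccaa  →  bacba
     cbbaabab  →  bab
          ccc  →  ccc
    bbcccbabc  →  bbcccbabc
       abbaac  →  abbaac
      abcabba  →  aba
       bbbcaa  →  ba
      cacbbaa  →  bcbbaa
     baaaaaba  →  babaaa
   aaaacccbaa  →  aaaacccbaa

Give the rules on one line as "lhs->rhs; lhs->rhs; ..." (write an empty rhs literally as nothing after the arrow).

aab->ba; bbb->; ca->b; cbc->

  | accbca => aca => ab
  | aabccaa => baccaa => bacba
  | cbbaabab => cbbbaab => caab => bab
  | ccc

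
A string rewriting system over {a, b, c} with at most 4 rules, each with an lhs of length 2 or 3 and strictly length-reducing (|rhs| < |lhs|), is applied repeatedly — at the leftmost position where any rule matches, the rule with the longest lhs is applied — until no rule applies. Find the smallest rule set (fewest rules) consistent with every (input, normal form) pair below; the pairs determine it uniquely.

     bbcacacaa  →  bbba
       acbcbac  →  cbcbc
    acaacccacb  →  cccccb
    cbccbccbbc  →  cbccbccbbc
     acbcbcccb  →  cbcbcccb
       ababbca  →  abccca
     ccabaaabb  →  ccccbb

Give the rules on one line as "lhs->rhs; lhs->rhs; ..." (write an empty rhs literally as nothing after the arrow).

aaa->b; abb->cc; ac->c; bca->ab

  | bbcacacaa => babcacaa => baabcaa => baaaba => bbba
  | acbcbac => cbcbac => cbcbc
  | acaacccacb => caacccacb => cacccacb => ccccacb => cccccb
  | cbccbccbbc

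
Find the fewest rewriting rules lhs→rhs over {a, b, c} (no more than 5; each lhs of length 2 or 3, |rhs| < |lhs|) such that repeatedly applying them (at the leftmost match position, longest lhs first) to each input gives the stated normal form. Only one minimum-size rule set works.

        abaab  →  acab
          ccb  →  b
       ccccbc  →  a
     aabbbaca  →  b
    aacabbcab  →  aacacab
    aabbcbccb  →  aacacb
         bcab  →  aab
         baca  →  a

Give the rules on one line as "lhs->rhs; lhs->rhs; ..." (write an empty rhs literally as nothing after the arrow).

  | abaab => acab
  | ccb => b
  | ccccbc => ccbc => bc => a
  | aabbbaca => aabbcca => aabaca => aacca => aaa => b

aaa->b; ba->c; bc->a; cc->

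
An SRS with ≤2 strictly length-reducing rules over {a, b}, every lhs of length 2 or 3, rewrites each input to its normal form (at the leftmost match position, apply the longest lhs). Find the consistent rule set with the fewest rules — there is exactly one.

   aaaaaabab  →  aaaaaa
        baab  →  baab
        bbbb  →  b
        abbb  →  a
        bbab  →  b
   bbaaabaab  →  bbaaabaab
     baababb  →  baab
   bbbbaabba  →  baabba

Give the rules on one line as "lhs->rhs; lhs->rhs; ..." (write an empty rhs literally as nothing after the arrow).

  | aaaaaabab => aaaaaa
  | baab
  | bbbb => b
  | abbb => a

bab->; bbb->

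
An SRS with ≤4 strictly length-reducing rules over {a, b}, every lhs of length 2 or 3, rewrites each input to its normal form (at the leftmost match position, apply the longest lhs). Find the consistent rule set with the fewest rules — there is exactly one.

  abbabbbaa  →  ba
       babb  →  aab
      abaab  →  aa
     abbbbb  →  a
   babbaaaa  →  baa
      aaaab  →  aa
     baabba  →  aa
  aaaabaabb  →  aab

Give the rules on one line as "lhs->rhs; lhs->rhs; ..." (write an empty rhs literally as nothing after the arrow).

  | abbabbbaa => aaabbbaa => bbbbaa => abbaa => aaaa => ba
  | babb => aab
  | abaab => bab => aa
  | abbbbb => aabbb => aaab => bb => a

aaa->b; aba->b; bab->aa; bb->a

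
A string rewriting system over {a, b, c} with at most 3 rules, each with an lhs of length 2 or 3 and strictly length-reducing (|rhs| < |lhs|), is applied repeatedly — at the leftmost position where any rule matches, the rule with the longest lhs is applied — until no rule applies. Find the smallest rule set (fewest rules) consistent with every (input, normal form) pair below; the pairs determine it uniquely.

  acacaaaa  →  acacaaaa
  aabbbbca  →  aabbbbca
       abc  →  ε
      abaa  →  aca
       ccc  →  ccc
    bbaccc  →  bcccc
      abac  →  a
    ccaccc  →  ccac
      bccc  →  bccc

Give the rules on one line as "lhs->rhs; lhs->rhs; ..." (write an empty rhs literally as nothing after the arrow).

  | acacaaaa
  | aabbbbca
  | abc => ε
  | abaa => aca

abc->; acc->a; ba->c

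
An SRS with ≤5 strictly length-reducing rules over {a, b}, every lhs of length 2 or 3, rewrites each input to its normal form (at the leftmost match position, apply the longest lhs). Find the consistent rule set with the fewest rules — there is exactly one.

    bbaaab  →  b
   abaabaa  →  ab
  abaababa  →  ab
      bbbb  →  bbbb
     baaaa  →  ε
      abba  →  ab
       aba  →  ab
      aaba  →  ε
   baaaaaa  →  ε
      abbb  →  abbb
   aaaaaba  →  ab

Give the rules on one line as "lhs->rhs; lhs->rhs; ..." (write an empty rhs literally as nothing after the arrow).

  | bbaaab => bab => b
  | abaabaa => ababaa => abbaa => ab
  | abaababa => abababa => abbaba => abba => ab
  | bbbb

aa->; aba->ab; ba->; baa->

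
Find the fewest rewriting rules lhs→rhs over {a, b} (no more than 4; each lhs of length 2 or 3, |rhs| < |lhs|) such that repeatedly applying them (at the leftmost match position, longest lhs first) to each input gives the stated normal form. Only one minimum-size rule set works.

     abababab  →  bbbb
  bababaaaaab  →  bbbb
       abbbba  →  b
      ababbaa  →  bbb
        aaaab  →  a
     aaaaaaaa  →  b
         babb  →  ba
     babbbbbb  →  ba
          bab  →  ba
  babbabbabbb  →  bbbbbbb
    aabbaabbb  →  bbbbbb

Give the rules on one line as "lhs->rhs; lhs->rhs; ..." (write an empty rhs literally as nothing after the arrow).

aa->b; aaa->; ab->a; bba->bb

  | abababab => aababab => bbabab => bbbab => bbbb
  | bababaaaaab => baabaaaaab => bbbaaaaab => bbbaaaab => bbbaaab => bbbaab => bbbab => bbbb
  | abbbba => abbba => abba => aba => aa => b
  | ababbaa => aabbaa => bbbaa => bbba => bbb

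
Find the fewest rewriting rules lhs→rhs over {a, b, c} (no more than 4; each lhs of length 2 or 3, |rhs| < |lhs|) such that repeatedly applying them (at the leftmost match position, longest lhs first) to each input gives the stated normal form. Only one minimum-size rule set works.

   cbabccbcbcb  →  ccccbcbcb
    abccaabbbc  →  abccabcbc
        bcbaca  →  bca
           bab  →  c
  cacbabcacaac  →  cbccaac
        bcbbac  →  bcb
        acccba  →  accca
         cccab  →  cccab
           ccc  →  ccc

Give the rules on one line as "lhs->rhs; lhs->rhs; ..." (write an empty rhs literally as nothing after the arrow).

  | cbabccbcbcb => ccccbcbcb
  | abccaabbbc => abccabcbc
  | bcbaca => bcaca => bcba => bca
  | bab => c

abb->bc; ba->a; bab->c; cac->cb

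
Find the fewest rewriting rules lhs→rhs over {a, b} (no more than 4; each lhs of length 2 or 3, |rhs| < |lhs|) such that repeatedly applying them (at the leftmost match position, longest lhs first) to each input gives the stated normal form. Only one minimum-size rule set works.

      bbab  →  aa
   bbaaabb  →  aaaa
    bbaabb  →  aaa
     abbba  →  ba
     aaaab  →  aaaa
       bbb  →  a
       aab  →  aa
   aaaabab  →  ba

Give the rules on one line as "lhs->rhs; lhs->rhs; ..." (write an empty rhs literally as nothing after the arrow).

  | bbab => aab => aa
  | bbaaabb => aaaabb => aaaab => aaaa
  | bbaabb => aaabb => aaab => aaa
  | abbba => abba => aba => ba

ab->a; aba->ba; bb->a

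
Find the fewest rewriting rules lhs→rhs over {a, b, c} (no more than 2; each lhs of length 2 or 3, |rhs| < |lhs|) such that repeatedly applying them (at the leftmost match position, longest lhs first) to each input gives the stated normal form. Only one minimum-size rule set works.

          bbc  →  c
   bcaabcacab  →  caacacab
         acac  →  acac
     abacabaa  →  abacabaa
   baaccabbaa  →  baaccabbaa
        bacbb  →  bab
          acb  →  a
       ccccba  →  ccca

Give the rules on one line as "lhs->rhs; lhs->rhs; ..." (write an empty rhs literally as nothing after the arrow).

  | bbc => bc => c
  | bcaabcacab => caabcacab => caacacab
  | acac
  | abacabaa

bc->c; cb->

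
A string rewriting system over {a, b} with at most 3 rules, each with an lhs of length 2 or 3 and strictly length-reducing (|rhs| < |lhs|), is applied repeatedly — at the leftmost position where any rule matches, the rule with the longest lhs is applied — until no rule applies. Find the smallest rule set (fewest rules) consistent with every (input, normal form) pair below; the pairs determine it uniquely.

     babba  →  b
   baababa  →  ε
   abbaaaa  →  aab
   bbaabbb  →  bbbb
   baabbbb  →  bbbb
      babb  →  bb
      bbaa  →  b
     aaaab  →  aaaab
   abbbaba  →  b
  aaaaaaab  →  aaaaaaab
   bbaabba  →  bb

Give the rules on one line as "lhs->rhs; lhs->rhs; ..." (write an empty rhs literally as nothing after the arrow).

abb->b; ba->; baa->ab

  | babba => bba => b
  | baababa => abbaba => baba => ba => ε
  | abbaaaa => baaaa => abaa => aab
  | bbaabbb => babbbb => bbbb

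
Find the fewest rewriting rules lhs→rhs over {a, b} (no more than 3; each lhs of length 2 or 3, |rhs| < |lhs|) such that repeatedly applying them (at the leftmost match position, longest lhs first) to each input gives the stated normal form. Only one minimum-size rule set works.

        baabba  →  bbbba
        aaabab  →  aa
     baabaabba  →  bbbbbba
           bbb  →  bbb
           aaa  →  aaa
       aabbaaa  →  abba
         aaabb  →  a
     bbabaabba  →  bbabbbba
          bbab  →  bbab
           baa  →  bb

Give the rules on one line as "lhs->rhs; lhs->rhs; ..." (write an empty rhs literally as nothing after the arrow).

  | baabba => bbbba
  | aaabab => aaab => aa
  | baabaabba => bbbaabba => bbbbbba
  | bbb

aab->a; baa->bb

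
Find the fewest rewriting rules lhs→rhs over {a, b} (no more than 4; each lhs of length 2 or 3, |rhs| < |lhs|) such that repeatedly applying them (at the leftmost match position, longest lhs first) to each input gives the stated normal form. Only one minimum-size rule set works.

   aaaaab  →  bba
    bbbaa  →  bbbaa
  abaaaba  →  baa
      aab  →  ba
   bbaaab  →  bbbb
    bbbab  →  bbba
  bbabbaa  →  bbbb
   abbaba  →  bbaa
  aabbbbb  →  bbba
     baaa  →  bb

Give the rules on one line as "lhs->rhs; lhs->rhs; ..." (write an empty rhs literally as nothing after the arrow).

  | aaaaab => baab => bba
  | bbbaa
  | abaaaba => aaaaba => baba => baa
  | aab => ba

aaa->b; aab->ba; ab->a; abb->ba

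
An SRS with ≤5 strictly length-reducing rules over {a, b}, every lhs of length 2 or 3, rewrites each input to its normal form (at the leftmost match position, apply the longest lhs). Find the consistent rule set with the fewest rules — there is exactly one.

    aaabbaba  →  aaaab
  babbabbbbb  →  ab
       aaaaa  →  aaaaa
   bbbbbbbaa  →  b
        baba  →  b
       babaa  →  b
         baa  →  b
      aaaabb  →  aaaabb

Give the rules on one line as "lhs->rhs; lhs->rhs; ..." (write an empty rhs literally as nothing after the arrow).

  | aaabbaba => aaaaba => aaaab
  | babbabbbbb => bbabbbbb => abbbbb => abbb => ab
  | aaaaa
  | bbbbbbbaa => bbbbbaa => bbbaa => baa => ba => b

ba->b; bab->b; bba->a; bbb->b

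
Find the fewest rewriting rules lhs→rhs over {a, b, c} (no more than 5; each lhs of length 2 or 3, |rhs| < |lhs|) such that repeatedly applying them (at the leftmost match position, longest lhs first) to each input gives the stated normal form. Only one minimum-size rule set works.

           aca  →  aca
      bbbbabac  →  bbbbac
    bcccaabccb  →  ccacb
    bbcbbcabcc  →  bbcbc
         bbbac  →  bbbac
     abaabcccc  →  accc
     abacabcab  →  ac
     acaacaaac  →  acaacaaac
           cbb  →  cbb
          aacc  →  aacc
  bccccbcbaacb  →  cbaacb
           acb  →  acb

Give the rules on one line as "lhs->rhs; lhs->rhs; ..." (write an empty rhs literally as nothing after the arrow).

ab->; abc->; bcc->c; ccb->ab

  | aca
  | bbbbabac => bbbbac
  | bcccaabccb => ccaabccb => ccacb
  | bbcbbcabcc => bbcbbcc => bbcbc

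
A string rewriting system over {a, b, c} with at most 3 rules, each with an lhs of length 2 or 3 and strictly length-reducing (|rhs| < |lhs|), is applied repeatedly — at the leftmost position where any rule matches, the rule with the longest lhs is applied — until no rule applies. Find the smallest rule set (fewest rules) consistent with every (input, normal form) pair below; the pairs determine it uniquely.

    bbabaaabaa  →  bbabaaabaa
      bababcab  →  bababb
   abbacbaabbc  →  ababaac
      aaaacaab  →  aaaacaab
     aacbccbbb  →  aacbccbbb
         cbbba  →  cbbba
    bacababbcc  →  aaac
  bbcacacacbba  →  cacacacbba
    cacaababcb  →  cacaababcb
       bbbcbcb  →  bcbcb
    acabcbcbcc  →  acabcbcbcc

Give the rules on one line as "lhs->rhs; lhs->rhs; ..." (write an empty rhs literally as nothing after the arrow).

  | bbabaaabaa
  | bababcab => bababb
  | abbacbaabbc => ababaabbc => ababaac
  | aaaacaab

bac->a; bbc->c; bca->b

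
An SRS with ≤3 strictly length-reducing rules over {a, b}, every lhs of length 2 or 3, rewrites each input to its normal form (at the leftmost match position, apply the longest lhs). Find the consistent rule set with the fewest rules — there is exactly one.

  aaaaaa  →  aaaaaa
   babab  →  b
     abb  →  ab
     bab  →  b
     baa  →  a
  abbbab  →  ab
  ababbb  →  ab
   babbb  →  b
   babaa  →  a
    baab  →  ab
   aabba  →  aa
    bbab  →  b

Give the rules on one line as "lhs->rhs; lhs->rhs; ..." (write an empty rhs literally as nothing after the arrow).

  | aaaaaa
  | babab => bab => b
  | abb => ab
  | bab => b

ba->; bb->b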